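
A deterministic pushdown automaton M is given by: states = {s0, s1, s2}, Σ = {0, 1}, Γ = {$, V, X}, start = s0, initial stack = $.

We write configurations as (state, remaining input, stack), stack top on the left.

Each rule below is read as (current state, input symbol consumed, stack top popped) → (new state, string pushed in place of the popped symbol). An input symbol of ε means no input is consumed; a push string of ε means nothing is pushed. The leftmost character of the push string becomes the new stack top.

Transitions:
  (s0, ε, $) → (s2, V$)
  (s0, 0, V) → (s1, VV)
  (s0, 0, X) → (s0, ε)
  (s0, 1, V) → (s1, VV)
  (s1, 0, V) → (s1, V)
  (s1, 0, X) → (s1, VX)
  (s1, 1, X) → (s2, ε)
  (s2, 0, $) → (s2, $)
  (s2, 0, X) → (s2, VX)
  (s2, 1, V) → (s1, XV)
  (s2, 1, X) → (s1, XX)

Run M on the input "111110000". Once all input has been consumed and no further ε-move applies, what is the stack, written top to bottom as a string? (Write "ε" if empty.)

(s0, 111110000, $) ⊢ (s2, 111110000, V$) ⊢ (s1, 11110000, XV$) ⊢ (s2, 1110000, V$) ⊢ (s1, 110000, XV$) ⊢ (s2, 10000, V$) ⊢ (s1, 0000, XV$) ⊢ (s1, 000, VXV$) ⊢ (s1, 00, VXV$) ⊢ (s1, 0, VXV$) ⊢ (s1, ε, VXV$)
All input consumed in state s1 with stack VXV$.

VXV$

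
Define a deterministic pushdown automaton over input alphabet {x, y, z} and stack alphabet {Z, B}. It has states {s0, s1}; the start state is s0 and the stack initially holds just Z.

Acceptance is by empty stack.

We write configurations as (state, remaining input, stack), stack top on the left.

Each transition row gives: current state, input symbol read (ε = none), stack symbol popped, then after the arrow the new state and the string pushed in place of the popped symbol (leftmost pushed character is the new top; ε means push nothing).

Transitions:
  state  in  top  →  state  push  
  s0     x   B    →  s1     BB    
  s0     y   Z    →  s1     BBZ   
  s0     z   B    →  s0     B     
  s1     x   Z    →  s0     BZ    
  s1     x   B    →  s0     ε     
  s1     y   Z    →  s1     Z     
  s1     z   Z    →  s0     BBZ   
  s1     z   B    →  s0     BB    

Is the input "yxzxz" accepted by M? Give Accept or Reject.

Reject

(s0, yxzxz, Z)
  read y, top Z: go to s1, push BBZ → (s1, xzxz, BBZ)
  read x, top B: go to s0, push ε → (s0, zxz, BZ)
  read z, top B: go to s0, push B → (s0, xz, BZ)
  read x, top B: go to s1, push BB → (s1, z, BBZ)
  read z, top B: go to s0, push BB → (s0, ε, BBBZ)
All input consumed; stack is BBBZ, not empty, and no further ε-move applies.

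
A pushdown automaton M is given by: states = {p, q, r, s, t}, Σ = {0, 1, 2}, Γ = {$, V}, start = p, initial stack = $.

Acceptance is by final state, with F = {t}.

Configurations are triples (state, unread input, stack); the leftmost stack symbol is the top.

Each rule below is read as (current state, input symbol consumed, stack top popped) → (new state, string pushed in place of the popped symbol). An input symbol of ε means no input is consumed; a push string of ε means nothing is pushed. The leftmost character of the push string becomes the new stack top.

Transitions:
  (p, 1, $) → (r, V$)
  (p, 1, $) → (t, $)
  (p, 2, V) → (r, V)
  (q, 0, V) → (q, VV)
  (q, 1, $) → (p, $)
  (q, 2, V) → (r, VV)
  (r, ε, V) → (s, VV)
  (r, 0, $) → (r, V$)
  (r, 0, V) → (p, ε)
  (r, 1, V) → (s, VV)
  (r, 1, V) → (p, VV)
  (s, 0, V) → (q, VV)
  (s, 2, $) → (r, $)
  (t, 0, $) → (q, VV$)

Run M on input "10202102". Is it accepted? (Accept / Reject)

Reject

No computation consumes all input and reaches a final state.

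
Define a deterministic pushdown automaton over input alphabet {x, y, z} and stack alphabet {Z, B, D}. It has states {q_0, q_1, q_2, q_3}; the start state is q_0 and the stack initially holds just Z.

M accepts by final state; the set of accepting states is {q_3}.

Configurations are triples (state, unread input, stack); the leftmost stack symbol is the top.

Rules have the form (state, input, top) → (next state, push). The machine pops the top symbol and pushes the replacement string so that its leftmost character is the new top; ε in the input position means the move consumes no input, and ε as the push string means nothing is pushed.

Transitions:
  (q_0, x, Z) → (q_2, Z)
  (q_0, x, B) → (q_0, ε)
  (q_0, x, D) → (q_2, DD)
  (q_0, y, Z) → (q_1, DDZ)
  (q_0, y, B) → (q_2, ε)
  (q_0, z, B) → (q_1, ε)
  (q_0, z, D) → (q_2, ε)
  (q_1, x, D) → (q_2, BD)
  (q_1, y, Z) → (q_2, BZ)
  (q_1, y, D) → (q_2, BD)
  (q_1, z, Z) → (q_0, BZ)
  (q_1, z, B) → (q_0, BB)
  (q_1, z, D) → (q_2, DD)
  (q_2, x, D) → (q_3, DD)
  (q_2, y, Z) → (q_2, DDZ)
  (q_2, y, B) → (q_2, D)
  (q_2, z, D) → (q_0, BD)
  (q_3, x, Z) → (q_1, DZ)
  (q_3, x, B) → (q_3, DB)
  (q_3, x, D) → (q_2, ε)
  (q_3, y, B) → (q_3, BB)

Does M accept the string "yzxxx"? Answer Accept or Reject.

Accept

(q_0, yzxxx, Z)
  read y, top Z: go to q_1, push DDZ → (q_1, zxxx, DDZ)
  read z, top D: go to q_2, push DD → (q_2, xxx, DDDZ)
  read x, top D: go to q_3, push DD → (q_3, xx, DDDDZ)
  read x, top D: go to q_2, push ε → (q_2, x, DDDZ)
  read x, top D: go to q_3, push DD → (q_3, ε, DDDDZ)
All input consumed; state q_3 ∈ F.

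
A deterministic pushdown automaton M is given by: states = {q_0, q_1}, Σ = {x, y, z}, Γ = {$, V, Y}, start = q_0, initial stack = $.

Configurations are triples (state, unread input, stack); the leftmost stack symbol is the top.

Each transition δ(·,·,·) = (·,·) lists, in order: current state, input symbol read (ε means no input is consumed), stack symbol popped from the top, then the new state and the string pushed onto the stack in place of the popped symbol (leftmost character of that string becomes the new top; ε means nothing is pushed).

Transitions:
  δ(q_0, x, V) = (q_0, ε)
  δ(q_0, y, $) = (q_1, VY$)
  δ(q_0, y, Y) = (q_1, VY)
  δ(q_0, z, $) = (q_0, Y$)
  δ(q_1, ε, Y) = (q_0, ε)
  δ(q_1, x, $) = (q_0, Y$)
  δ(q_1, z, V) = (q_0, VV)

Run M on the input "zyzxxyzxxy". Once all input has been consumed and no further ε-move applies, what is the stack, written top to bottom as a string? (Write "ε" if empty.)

VY$

(q_0, zyzxxyzxxy, $) ⊢ (q_0, yzxxyzxxy, Y$) ⊢ (q_1, zxxyzxxy, VY$) ⊢ (q_0, xxyzxxy, VVY$) ⊢ (q_0, xyzxxy, VY$) ⊢ (q_0, yzxxy, Y$) ⊢ (q_1, zxxy, VY$) ⊢ (q_0, xxy, VVY$) ⊢ (q_0, xy, VY$) ⊢ (q_0, y, Y$) ⊢ (q_1, ε, VY$)
All input consumed in state q_1 with stack VY$.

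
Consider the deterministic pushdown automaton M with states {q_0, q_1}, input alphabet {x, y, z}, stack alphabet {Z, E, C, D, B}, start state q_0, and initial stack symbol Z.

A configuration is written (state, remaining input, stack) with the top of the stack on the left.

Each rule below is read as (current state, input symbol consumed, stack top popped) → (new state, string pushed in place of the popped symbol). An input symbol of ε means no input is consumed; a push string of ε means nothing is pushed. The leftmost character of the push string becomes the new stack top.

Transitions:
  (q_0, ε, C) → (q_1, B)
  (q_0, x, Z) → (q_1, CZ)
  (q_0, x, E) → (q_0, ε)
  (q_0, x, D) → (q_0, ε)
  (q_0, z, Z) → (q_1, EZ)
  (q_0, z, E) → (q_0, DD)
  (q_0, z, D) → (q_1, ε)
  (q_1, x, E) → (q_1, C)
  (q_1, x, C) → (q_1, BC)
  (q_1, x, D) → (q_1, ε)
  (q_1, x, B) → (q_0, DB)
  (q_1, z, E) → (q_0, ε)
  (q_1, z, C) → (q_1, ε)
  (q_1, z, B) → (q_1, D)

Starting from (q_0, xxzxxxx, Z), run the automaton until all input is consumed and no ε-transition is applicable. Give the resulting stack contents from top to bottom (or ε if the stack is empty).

(q_0, xxzxxxx, Z) ⊢ (q_1, xzxxxx, CZ) ⊢ (q_1, zxxxx, BCZ) ⊢ (q_1, xxxx, DCZ) ⊢ (q_1, xxx, CZ) ⊢ (q_1, xx, BCZ) ⊢ (q_0, x, DBCZ) ⊢ (q_0, ε, BCZ)
All input consumed in state q_0 with stack BCZ.

BCZ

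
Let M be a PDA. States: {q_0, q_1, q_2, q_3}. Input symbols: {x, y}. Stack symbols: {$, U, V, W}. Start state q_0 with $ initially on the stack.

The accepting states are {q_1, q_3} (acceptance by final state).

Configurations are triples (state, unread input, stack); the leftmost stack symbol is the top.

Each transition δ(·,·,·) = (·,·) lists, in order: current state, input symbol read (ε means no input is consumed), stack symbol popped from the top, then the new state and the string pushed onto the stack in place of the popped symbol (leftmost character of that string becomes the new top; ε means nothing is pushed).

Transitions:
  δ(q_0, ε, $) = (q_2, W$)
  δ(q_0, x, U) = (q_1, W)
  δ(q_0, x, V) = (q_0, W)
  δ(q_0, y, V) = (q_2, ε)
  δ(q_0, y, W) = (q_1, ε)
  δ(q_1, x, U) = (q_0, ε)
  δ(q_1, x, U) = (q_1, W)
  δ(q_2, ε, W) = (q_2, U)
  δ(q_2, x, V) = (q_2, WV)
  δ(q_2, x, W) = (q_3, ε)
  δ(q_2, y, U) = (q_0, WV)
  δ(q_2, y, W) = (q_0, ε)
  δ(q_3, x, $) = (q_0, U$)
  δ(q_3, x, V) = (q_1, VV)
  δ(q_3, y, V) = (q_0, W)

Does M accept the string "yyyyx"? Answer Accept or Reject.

Accept

One accepting computation: (q_0, yyyyx, $) ⊢ (q_2, yyyyx, W$) ⊢ (q_0, yyyx, $) ⊢ (q_2, yyyx, W$) ⊢ (q_0, yyx, $) ⊢ (q_2, yyx, W$) ⊢ (q_0, yx, $) ⊢ (q_2, yx, W$) ⊢ (q_0, x, $) ⊢ (q_2, x, W$) ⊢ (q_3, ε, $)
All input consumed and state q_3 ∈ F.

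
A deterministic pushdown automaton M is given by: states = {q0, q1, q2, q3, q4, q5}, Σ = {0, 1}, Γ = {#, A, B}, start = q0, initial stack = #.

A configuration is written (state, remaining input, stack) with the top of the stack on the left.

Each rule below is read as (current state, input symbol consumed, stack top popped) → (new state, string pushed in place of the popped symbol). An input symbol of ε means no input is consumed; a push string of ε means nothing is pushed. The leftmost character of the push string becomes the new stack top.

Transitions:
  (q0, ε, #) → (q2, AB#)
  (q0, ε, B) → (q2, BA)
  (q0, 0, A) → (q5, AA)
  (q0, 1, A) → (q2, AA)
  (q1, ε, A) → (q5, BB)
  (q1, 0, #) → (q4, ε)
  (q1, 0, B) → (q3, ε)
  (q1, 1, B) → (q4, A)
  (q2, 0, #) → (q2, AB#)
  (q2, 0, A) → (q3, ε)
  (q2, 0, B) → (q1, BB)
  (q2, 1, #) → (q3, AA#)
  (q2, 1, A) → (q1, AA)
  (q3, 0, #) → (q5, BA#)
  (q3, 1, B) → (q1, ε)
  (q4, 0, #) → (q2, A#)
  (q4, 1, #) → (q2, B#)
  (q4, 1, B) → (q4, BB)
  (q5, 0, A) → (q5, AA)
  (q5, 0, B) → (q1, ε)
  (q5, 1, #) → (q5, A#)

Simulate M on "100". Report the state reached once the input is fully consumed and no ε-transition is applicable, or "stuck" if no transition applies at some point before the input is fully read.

(q0, 100, #)
  ε-move, top #: go to q2, push AB# → (q2, 100, AB#)
  read 1, top A: go to q1, push AA → (q1, 00, AAB#)
  ε-move, top A: go to q5, push BB → (q5, 00, BBAB#)
  read 0, top B: go to q1, push ε → (q1, 0, BAB#)
  read 0, top B: go to q3, push ε → (q3, ε, AB#)
All input consumed; M is in state q3.

q3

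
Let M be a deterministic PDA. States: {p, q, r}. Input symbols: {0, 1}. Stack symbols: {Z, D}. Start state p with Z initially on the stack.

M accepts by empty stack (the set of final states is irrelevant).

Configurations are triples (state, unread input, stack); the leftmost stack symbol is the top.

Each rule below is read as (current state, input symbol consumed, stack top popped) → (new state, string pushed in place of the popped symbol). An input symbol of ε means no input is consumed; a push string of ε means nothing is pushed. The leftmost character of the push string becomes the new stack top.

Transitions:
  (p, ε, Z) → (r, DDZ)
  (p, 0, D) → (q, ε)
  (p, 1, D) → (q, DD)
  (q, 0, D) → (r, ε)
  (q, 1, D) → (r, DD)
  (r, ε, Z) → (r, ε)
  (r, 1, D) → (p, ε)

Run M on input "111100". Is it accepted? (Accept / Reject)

(p, 111100, Z) ⊢ (r, 111100, DDZ) ⊢ (p, 11100, DZ) ⊢ (q, 1100, DDZ) ⊢ (r, 100, DDDZ) ⊢ (p, 00, DDZ) ⊢ (q, 0, DZ) ⊢ (r, ε, Z) ⊢ (r, ε, ε)
All input consumed and the stack is empty.

Accept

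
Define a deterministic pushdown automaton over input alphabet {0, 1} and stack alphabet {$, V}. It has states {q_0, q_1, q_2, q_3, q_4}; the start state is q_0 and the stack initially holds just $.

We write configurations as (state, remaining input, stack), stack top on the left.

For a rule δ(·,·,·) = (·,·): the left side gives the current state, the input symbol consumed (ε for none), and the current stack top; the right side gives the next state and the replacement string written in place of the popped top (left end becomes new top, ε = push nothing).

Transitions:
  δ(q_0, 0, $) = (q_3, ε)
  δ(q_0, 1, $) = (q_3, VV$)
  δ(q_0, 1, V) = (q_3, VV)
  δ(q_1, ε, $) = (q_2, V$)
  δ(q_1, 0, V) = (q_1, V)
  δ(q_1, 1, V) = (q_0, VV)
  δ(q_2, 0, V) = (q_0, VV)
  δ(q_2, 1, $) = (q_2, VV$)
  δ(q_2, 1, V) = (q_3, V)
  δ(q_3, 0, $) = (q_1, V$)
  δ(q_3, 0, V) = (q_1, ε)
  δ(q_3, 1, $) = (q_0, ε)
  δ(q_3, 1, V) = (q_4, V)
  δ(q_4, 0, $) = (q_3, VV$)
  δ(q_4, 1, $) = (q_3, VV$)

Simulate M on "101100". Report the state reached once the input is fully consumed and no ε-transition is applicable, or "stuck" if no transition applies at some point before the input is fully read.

(q_0, 101100, $) ⊢ (q_3, 01100, VV$) ⊢ (q_1, 1100, V$) ⊢ (q_0, 100, VV$) ⊢ (q_3, 00, VVV$) ⊢ (q_1, 0, VV$) ⊢ (q_1, ε, VV$)
All input consumed; M is in state q_1.

q_1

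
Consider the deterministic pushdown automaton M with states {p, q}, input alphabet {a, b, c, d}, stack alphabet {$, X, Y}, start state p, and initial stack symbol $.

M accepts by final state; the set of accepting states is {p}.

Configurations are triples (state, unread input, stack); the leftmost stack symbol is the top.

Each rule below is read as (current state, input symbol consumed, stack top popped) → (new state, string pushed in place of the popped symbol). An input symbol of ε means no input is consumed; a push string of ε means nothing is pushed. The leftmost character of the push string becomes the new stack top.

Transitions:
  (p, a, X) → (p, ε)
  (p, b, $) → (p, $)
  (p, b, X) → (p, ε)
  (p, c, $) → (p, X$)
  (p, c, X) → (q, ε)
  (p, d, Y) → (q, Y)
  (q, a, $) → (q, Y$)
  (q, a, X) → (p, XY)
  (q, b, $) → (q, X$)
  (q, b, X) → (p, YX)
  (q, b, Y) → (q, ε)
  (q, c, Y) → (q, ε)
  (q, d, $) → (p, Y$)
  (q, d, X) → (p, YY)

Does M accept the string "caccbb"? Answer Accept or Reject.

(p, caccbb, $)
  read c, top $: go to p, push X$ → (p, accbb, X$)
  read a, top X: go to p, push ε → (p, ccbb, $)
  read c, top $: go to p, push X$ → (p, cbb, X$)
  read c, top X: go to q, push ε → (q, bb, $)
  read b, top $: go to q, push X$ → (q, b, X$)
  read b, top X: go to p, push YX → (p, ε, YX$)
All input consumed; state p ∈ F.

Accept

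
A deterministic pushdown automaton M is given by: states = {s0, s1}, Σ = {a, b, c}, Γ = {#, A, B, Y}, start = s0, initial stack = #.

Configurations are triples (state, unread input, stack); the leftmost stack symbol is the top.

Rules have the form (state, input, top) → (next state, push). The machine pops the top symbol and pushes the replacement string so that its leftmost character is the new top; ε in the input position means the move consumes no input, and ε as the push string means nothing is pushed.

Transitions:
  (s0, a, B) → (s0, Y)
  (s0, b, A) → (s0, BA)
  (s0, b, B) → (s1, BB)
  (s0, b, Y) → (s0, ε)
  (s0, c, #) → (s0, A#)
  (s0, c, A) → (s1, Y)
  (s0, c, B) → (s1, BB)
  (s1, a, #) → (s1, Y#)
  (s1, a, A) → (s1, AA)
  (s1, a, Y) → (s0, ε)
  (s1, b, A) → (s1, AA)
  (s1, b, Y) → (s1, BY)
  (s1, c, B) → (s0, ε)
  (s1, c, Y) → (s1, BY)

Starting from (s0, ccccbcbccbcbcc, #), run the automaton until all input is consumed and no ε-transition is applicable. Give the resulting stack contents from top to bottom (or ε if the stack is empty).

(s0, ccccbcbccbcbcc, #) ⊢ (s0, cccbcbccbcbcc, A#) ⊢ (s1, ccbcbccbcbcc, Y#) ⊢ (s1, cbcbccbcbcc, BY#) ⊢ (s0, bcbccbcbcc, Y#) ⊢ (s0, cbccbcbcc, #) ⊢ (s0, bccbcbcc, A#) ⊢ (s0, ccbcbcc, BA#) ⊢ (s1, cbcbcc, BBA#) ⊢ (s0, bcbcc, BA#) ⊢ (s1, cbcc, BBA#) ⊢ (s0, bcc, BA#) ⊢ (s1, cc, BBA#) ⊢ (s0, c, BA#) ⊢ (s1, ε, BBA#)
All input consumed in state s1 with stack BBA#.

BBA#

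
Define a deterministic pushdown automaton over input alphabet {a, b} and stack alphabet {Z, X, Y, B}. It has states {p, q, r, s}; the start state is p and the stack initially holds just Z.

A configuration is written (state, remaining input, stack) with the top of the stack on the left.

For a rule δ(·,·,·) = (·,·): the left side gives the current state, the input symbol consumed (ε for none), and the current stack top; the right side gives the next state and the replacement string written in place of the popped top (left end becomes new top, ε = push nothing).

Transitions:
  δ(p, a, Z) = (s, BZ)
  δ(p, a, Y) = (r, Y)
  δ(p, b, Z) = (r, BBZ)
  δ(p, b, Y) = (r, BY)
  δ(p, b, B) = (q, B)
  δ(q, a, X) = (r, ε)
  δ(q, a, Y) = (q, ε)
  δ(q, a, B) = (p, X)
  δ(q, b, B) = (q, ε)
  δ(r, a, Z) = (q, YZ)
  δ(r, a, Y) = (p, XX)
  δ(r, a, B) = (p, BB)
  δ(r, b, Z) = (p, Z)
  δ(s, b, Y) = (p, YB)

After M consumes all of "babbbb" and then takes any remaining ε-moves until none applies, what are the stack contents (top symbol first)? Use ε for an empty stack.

Z

(p, babbbb, Z)
  read b, top Z: go to r, push BBZ → (r, abbbb, BBZ)
  read a, top B: go to p, push BB → (p, bbbb, BBBZ)
  read b, top B: go to q, push B → (q, bbb, BBBZ)
  read b, top B: go to q, push ε → (q, bb, BBZ)
  read b, top B: go to q, push ε → (q, b, BZ)
  read b, top B: go to q, push ε → (q, ε, Z)
All input consumed in state q with stack Z.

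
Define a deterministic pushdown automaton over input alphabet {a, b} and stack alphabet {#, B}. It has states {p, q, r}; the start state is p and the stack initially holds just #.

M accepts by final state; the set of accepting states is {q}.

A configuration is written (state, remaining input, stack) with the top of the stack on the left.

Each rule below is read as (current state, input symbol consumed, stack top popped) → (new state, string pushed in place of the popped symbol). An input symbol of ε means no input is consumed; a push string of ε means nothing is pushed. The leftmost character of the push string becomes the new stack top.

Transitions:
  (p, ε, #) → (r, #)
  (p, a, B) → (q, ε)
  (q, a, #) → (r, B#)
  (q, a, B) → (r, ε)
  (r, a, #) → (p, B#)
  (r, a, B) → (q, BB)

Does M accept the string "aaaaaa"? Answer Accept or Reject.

(p, aaaaaa, #)
  ε-move, top #: go to r, push # → (r, aaaaaa, #)
  read a, top #: go to p, push B# → (p, aaaaa, B#)
  read a, top B: go to q, push ε → (q, aaaa, #)
  read a, top #: go to r, push B# → (r, aaa, B#)
  read a, top B: go to q, push BB → (q, aa, BB#)
  read a, top B: go to r, push ε → (r, a, B#)
  read a, top B: go to q, push BB → (q, ε, BB#)
All input consumed; state q ∈ F.

Accept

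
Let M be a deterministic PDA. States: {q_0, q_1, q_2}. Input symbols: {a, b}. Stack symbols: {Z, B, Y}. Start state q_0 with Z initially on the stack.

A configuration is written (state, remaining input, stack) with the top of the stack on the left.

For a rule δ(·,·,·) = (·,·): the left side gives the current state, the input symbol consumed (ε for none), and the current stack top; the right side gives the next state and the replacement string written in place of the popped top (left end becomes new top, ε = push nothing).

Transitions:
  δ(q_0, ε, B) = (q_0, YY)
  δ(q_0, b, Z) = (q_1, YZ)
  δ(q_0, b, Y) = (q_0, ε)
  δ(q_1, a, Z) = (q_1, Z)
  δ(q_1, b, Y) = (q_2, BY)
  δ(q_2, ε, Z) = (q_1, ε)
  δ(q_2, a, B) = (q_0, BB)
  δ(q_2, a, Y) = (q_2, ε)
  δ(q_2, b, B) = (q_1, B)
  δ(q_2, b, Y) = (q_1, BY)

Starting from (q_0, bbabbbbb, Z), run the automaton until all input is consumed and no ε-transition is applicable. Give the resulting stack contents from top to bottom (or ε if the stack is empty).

Z

(q_0, bbabbbbb, Z) ⊢ (q_1, babbbbb, YZ) ⊢ (q_2, abbbbb, BYZ) ⊢ (q_0, bbbbb, BBYZ) ⊢ (q_0, bbbbb, YYBYZ) ⊢ (q_0, bbbb, YBYZ) ⊢ (q_0, bbb, BYZ) ⊢ (q_0, bbb, YYYZ) ⊢ (q_0, bb, YYZ) ⊢ (q_0, b, YZ) ⊢ (q_0, ε, Z)
All input consumed in state q_0 with stack Z.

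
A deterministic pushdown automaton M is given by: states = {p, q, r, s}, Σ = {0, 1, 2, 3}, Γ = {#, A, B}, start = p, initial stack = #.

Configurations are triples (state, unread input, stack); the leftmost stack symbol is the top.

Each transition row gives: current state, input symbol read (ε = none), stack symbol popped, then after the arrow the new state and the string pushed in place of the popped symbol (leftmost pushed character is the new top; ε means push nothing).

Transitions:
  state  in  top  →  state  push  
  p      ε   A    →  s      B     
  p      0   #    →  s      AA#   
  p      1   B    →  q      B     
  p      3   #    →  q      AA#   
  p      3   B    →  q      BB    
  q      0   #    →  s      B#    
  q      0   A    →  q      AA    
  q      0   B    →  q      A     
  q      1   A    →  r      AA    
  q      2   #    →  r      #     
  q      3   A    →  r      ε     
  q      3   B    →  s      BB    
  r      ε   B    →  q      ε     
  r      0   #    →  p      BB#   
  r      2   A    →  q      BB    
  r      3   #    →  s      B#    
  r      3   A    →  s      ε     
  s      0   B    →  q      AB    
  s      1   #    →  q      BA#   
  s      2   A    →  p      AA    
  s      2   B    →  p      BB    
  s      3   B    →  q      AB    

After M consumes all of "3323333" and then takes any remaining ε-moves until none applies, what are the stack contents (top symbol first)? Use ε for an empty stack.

BBB#

(p, 3323333, #)
  read 3, top #: go to q, push AA# → (q, 323333, AA#)
  read 3, top A: go to r, push ε → (r, 23333, A#)
  read 2, top A: go to q, push BB → (q, 3333, BB#)
  read 3, top B: go to s, push BB → (s, 333, BBB#)
  read 3, top B: go to q, push AB → (q, 33, ABBB#)
  read 3, top A: go to r, push ε → (r, 3, BBB#)
  ε-move, top B: go to q, push ε → (q, 3, BB#)
  read 3, top B: go to s, push BB → (s, ε, BBB#)
All input consumed in state s with stack BBB#.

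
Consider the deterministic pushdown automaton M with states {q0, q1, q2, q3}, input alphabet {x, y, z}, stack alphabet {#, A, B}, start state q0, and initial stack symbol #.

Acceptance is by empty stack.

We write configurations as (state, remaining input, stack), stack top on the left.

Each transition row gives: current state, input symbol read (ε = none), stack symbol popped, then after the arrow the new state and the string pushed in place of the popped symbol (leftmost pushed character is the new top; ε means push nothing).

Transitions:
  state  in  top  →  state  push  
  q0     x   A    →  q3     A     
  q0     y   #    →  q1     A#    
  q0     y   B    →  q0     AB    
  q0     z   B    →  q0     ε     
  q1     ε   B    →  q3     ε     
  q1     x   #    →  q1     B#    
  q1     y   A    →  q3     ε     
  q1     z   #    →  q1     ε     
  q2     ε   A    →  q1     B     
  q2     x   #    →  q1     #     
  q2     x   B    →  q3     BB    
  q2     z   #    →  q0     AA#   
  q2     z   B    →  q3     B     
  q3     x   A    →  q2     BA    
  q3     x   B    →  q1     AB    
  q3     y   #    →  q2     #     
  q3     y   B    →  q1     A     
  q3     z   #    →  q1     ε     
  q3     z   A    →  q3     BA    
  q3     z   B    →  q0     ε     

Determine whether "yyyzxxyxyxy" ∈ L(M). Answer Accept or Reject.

Reject

(q0, yyyzxxyxyxy, #)
  read y, top #: go to q1, push A# → (q1, yyzxxyxyxy, A#)
  read y, top A: go to q3, push ε → (q3, yzxxyxyxy, #)
  read y, top #: go to q2, push # → (q2, zxxyxyxy, #)
  read z, top #: go to q0, push AA# → (q0, xxyxyxy, AA#)
  read x, top A: go to q3, push A → (q3, xyxyxy, AA#)
  read x, top A: go to q2, push BA → (q2, yxyxy, BAA#)
No transition applies at (q2, yxyxy, BAA#); input not fully consumed.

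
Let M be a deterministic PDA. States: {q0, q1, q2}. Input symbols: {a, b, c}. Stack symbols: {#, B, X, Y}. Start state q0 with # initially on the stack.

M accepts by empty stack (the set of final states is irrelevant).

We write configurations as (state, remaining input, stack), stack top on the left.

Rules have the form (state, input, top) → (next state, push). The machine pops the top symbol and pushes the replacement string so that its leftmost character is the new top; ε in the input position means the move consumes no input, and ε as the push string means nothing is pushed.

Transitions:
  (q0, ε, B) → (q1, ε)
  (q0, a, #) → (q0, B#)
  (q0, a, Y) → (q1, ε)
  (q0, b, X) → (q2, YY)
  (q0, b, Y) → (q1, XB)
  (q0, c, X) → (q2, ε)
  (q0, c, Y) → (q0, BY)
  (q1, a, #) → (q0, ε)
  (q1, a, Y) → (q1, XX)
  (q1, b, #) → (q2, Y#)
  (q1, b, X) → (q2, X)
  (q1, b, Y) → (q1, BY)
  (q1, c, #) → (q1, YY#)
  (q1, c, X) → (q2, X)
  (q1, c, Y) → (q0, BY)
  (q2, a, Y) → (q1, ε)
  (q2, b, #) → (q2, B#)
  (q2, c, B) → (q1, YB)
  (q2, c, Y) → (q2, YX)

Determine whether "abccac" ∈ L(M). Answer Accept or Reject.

(q0, abccac, #)
  read a, top #: go to q0, push B# → (q0, bccac, B#)
  ε-move, top B: go to q1, push ε → (q1, bccac, #)
  read b, top #: go to q2, push Y# → (q2, ccac, Y#)
  read c, top Y: go to q2, push YX → (q2, cac, YX#)
  read c, top Y: go to q2, push YX → (q2, ac, YXX#)
  read a, top Y: go to q1, push ε → (q1, c, XX#)
  read c, top X: go to q2, push X → (q2, ε, XX#)
All input consumed; stack is XX#, not empty, and no further ε-move applies.

Reject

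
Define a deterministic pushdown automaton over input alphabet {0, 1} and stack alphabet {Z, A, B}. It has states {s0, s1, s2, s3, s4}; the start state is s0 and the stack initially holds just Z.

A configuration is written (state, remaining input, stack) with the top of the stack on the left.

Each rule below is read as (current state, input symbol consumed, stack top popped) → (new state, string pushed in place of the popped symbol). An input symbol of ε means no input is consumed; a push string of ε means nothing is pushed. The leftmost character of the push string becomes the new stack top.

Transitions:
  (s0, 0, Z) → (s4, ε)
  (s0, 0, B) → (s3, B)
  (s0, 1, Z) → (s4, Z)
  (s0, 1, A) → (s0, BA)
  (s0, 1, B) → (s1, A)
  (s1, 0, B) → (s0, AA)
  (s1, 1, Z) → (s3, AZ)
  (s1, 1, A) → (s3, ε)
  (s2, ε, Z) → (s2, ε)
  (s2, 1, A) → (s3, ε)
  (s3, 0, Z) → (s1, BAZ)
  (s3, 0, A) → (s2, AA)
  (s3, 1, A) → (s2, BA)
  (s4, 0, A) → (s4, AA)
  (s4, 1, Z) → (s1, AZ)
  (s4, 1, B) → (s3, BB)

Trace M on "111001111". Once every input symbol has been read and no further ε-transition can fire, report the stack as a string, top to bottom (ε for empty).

BAAAZ

(s0, 111001111, Z)
  read 1, top Z: go to s4, push Z → (s4, 11001111, Z)
  read 1, top Z: go to s1, push AZ → (s1, 1001111, AZ)
  read 1, top A: go to s3, push ε → (s3, 001111, Z)
  read 0, top Z: go to s1, push BAZ → (s1, 01111, BAZ)
  read 0, top B: go to s0, push AA → (s0, 1111, AAAZ)
  read 1, top A: go to s0, push BA → (s0, 111, BAAAZ)
  read 1, top B: go to s1, push A → (s1, 11, AAAAZ)
  read 1, top A: go to s3, push ε → (s3, 1, AAAZ)
  read 1, top A: go to s2, push BA → (s2, ε, BAAAZ)
All input consumed in state s2 with stack BAAAZ.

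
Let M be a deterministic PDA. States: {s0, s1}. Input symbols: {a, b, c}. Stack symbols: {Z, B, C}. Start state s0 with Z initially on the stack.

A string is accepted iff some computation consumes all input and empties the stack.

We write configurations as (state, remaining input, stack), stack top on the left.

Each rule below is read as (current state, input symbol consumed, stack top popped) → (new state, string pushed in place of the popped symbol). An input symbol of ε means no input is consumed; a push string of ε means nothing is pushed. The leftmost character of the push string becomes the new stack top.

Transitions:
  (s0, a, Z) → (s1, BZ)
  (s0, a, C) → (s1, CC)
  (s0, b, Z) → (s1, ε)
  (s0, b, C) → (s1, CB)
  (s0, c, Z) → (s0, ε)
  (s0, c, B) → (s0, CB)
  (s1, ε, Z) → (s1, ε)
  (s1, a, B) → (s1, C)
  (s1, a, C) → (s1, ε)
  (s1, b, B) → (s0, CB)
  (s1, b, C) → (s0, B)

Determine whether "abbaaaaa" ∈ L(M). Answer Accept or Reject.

(s0, abbaaaaa, Z)
  read a, top Z: go to s1, push BZ → (s1, bbaaaaa, BZ)
  read b, top B: go to s0, push CB → (s0, baaaaa, CBZ)
  read b, top C: go to s1, push CB → (s1, aaaaa, CBBZ)
  read a, top C: go to s1, push ε → (s1, aaaa, BBZ)
  read a, top B: go to s1, push C → (s1, aaa, CBZ)
  read a, top C: go to s1, push ε → (s1, aa, BZ)
  read a, top B: go to s1, push C → (s1, a, CZ)
  read a, top C: go to s1, push ε → (s1, ε, Z)
  ε-move, top Z: go to s1, push ε → (s1, ε, ε)
All input consumed and the stack is empty.

Accept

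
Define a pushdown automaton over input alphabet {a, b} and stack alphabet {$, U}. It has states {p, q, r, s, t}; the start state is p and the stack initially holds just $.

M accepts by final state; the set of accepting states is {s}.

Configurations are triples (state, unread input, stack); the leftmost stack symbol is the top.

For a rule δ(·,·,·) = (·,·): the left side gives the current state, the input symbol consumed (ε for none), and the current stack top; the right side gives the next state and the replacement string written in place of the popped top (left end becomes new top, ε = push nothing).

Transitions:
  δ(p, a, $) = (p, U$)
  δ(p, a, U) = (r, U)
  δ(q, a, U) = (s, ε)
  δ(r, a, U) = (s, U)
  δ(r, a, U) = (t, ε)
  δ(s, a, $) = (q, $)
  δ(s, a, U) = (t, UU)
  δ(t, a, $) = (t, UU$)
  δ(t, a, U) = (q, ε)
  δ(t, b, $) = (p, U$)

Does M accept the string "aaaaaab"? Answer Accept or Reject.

Reject

No computation consumes all input and reaches a final state.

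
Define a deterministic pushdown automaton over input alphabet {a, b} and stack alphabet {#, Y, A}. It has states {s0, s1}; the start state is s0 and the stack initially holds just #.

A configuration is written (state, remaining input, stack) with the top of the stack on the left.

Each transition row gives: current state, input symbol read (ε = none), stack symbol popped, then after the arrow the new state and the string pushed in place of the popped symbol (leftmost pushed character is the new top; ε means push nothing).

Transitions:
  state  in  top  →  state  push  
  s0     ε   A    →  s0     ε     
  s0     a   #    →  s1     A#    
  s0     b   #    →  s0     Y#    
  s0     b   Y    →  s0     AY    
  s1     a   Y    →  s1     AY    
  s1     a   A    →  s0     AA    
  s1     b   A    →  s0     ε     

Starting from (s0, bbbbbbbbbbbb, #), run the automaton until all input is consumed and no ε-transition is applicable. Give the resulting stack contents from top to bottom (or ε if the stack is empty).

Y#

(s0, bbbbbbbbbbbb, #) ⊢ (s0, bbbbbbbbbbb, Y#) ⊢ (s0, bbbbbbbbbb, AY#) ⊢ (s0, bbbbbbbbbb, Y#) ⊢ (s0, bbbbbbbbb, AY#) ⊢ (s0, bbbbbbbbb, Y#) ⊢ (s0, bbbbbbbb, AY#) ⊢ (s0, bbbbbbbb, Y#) ⊢ (s0, bbbbbbb, AY#) ⊢ (s0, bbbbbbb, Y#) ⊢ (s0, bbbbbb, AY#) ⊢ (s0, bbbbbb, Y#) ⊢ (s0, bbbbb, AY#) ⊢ (s0, bbbbb, Y#) ⊢ (s0, bbbb, AY#) ⊢ (s0, bbbb, Y#) ⊢ (s0, bbb, AY#) ⊢ (s0, bbb, Y#) ⊢ (s0, bb, AY#) ⊢ (s0, bb, Y#) ⊢ (s0, b, AY#) ⊢ (s0, b, Y#) ⊢ (s0, ε, AY#) ⊢ (s0, ε, Y#)
All input consumed in state s0 with stack Y#.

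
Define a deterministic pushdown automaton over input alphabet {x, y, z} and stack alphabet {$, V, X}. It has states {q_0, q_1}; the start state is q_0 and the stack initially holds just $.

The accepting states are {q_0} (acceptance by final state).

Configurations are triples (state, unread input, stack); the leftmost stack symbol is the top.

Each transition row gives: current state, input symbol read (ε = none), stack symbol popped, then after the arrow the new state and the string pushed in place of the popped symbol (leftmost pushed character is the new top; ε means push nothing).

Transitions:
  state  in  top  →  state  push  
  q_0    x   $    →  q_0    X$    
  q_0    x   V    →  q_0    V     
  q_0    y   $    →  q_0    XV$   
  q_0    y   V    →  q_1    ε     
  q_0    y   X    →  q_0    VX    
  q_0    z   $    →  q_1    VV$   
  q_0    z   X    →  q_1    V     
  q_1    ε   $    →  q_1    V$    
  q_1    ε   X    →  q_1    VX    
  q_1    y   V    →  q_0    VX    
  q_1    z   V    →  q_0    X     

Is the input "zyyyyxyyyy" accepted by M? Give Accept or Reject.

(q_0, zyyyyxyyyy, $)
  read z, top $: go to q_1, push VV$ → (q_1, yyyyxyyyy, VV$)
  read y, top V: go to q_0, push VX → (q_0, yyyxyyyy, VXV$)
  read y, top V: go to q_1, push ε → (q_1, yyxyyyy, XV$)
  ε-move, top X: go to q_1, push VX → (q_1, yyxyyyy, VXV$)
  read y, top V: go to q_0, push VX → (q_0, yxyyyy, VXXV$)
  read y, top V: go to q_1, push ε → (q_1, xyyyy, XXV$)
  ε-move, top X: go to q_1, push VX → (q_1, xyyyy, VXXV$)
No transition applies at (q_1, xyyyy, VXXV$); input not fully consumed.

Reject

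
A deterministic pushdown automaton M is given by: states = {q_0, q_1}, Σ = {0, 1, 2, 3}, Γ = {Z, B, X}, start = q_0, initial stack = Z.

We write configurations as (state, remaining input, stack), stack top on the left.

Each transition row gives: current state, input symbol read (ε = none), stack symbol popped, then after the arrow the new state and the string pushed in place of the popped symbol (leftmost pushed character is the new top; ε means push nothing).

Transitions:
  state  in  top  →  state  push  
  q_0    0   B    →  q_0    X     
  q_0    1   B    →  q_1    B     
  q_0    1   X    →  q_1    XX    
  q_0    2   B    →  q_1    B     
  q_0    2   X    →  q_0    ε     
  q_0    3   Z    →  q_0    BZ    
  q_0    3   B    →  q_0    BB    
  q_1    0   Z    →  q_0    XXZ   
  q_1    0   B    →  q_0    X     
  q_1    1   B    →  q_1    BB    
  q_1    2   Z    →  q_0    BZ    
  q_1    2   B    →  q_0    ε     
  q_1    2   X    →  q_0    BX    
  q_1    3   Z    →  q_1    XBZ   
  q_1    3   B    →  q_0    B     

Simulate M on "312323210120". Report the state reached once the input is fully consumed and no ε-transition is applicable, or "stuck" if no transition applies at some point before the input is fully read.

q_0

(q_0, 312323210120, Z)
  read 3, top Z: go to q_0, push BZ → (q_0, 12323210120, BZ)
  read 1, top B: go to q_1, push B → (q_1, 2323210120, BZ)
  read 2, top B: go to q_0, push ε → (q_0, 323210120, Z)
  read 3, top Z: go to q_0, push BZ → (q_0, 23210120, BZ)
  read 2, top B: go to q_1, push B → (q_1, 3210120, BZ)
  read 3, top B: go to q_0, push B → (q_0, 210120, BZ)
  read 2, top B: go to q_1, push B → (q_1, 10120, BZ)
  read 1, top B: go to q_1, push BB → (q_1, 0120, BBZ)
  read 0, top B: go to q_0, push X → (q_0, 120, XBZ)
  read 1, top X: go to q_1, push XX → (q_1, 20, XXBZ)
  read 2, top X: go to q_0, push BX → (q_0, 0, BXXBZ)
  read 0, top B: go to q_0, push X → (q_0, ε, XXXBZ)
All input consumed; M is in state q_0.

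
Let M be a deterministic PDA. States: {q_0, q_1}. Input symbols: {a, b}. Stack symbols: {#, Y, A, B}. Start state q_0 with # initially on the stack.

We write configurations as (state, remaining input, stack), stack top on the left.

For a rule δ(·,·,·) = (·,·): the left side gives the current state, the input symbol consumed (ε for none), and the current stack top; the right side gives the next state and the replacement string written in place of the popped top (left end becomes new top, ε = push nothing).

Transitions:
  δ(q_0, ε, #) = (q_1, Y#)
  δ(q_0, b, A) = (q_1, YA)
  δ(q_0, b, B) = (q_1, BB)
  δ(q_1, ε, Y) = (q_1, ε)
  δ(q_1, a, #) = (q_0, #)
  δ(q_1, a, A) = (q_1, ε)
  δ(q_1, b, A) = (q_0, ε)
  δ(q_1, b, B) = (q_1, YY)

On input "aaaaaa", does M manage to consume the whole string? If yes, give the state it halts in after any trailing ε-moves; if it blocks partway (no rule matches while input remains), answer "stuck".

(q_0, aaaaaa, #) ⊢ (q_1, aaaaaa, Y#) ⊢ (q_1, aaaaaa, #) ⊢ (q_0, aaaaa, #) ⊢ (q_1, aaaaa, Y#) ⊢ (q_1, aaaaa, #) ⊢ (q_0, aaaa, #) ⊢ (q_1, aaaa, Y#) ⊢ (q_1, aaaa, #) ⊢ (q_0, aaa, #) ⊢ (q_1, aaa, Y#) ⊢ (q_1, aaa, #) ⊢ (q_0, aa, #) ⊢ (q_1, aa, Y#) ⊢ (q_1, aa, #) ⊢ (q_0, a, #) ⊢ (q_1, a, Y#) ⊢ (q_1, a, #) ⊢ (q_0, ε, #) ⊢ (q_1, ε, Y#) ⊢ (q_1, ε, #)
All input consumed; M is in state q_1.

q_1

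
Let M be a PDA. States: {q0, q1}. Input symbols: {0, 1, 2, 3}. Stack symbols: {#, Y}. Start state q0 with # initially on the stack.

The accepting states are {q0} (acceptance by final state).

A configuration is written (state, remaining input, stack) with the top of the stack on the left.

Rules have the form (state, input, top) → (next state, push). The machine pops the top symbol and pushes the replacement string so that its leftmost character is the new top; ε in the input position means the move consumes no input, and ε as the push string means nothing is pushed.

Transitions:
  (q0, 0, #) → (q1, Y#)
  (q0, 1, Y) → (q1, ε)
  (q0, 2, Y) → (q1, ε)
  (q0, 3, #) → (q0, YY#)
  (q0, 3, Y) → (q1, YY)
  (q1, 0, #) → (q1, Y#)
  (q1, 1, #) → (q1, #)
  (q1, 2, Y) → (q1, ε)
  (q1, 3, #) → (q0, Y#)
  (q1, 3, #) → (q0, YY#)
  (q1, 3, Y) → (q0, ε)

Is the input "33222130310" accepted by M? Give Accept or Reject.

No computation consumes all input and reaches a final state.

Reject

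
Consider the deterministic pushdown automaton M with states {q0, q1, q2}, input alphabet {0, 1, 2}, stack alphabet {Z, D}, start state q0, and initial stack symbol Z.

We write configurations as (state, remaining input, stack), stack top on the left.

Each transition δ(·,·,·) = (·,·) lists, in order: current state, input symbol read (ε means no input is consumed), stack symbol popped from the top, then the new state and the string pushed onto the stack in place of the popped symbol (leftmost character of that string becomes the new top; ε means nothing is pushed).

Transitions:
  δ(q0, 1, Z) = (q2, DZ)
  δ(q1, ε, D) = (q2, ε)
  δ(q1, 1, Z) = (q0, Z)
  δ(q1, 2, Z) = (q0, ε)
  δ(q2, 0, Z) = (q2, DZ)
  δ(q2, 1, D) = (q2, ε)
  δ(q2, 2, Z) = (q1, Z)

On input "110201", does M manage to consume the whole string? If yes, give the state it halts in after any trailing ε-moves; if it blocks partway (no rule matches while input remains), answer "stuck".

stuck

(q0, 110201, Z)
  read 1, top Z: go to q2, push DZ → (q2, 10201, DZ)
  read 1, top D: go to q2, push ε → (q2, 0201, Z)
  read 0, top Z: go to q2, push DZ → (q2, 201, DZ)
No transition for (q2, 2, top D); M blocks with input 201 remaining.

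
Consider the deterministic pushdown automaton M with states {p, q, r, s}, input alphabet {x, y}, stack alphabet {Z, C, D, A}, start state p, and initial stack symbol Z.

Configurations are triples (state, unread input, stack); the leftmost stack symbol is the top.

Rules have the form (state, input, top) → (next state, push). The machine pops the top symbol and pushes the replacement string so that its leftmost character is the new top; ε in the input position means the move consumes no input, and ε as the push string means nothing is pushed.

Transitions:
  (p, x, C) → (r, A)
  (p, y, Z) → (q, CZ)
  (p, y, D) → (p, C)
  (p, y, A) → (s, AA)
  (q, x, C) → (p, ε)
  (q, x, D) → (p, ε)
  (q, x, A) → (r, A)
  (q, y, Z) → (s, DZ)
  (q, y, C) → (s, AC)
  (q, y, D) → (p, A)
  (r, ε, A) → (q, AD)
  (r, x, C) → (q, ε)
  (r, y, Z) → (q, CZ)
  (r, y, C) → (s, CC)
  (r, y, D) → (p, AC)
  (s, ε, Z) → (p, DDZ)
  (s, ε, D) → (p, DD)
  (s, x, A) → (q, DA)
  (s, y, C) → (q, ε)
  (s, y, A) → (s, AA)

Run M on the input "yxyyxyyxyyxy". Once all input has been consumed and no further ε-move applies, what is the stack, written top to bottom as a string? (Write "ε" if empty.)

(p, yxyyxyyxyyxy, Z) ⊢ (q, xyyxyyxyyxy, CZ) ⊢ (p, yyxyyxyyxy, Z) ⊢ (q, yxyyxyyxy, CZ) ⊢ (s, xyyxyyxy, ACZ) ⊢ (q, yyxyyxy, DACZ) ⊢ (p, yxyyxy, AACZ) ⊢ (s, xyyxy, AAACZ) ⊢ (q, yyxy, DAAACZ) ⊢ (p, yxy, AAAACZ) ⊢ (s, xy, AAAAACZ) ⊢ (q, y, DAAAAACZ) ⊢ (p, ε, AAAAAACZ)
All input consumed in state p with stack AAAAAACZ.

AAAAAACZ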